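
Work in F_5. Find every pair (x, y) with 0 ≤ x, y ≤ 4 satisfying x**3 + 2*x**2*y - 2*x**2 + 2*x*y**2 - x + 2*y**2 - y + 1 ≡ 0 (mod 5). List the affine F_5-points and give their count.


Affine F_5-points: {(3, 3), (4, 1)}; count = 2.

For each of the 25 pairs (x, y) ∈ F_5², evaluate f(x, y) mod 5. Record the zeros.
  x = 0: [0↦1, 1↦2, 2↦2, 3↦1, 4↦4]  zeros at y ∈ ∅
  x = 1: [0↦4, 1↦4, 2↦2, 3↦3, 4↦2]  zeros at y ∈ ∅
  x = 2: [0↦4, 1↦2, 2↦2, 3↦4, 4↦3]  zeros at y ∈ ∅
  x = 3: [0↦2, 1↦2, 2↦3, 3↦0, 4↦3]  zeros at y ∈ {3}
  x = 4: [0↦4, 1↦0, 2↦1, 3↦2, 4↦3]  zeros at y ∈ {1}
Collecting zeros: affine points = {(3, 3), (4, 1)}.
Total count |C(F_5)_aff| = 2.


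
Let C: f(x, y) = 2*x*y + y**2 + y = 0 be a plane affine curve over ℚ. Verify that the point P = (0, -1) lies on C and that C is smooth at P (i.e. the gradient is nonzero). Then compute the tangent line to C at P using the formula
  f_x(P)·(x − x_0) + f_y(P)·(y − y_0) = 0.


Tangent line at P: -2*x - y - 1 = 0.

Step 1: f(0, -1) = 0, so P lies on C.
Step 2: partial derivatives
  f_x(x, y) = 2*y, f_y(x, y) = 2*x + 2*y + 1.
  f_x(P) = -2, f_y(P) = -1 (gradient nonzero, so P is smooth).
Step 3: tangent line at P: -2·(x − 0) + -1·(y − -1) = 0.
Expanding: -2*x - y - 1 = 0.


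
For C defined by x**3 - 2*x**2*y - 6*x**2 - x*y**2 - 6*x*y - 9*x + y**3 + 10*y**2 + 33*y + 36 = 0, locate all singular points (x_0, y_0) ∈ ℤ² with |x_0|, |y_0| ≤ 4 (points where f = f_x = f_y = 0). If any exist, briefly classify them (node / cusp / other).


Singular points: {(0, -3)}; classification: cusp.

Compute partial derivatives:
  f_x = 3*x**2 - 4*x*y - 12*x - y**2 - 6*y - 9.
  f_y = -2*x**2 - 2*x*y - 6*x + 3*y**2 + 20*y + 33.
Scan x_0 ∈ {−4, ..., 4}. For each x_0, f_y(x_0, y) is a polynomial in y; find its integer roots y ∈ {−4, ..., 4}, then test f_x and f at those candidates.
  x = -4: f_y(-4, y) = 3*y**2 + 28*y + 25; vanishes at y ∈ {-1}. (-4, -1): f_x = 76 ≠ 0.
  x = -3: f_y(-3, y) = 3*y**2 + 26*y + 33; no integer root y with |y| ≤ 4.
  x = -2: f_y(-2, y) = 3*y**2 + 24*y + 37; no integer root y with |y| ≤ 4.
  x = -1: f_y(-1, y) = 3*y**2 + 22*y + 37; no integer root y with |y| ≤ 4.
  x = 0: f_y(0, y) = 3*y**2 + 20*y + 33; vanishes at y ∈ {-3}. (0, -3): f_x = 0, f = 0 — SINGULAR.
  x = 1: f_y(1, y) = 3*y**2 + 18*y + 25; no integer root y with |y| ≤ 4.
  x = 2: f_y(2, y) = 3*y**2 + 16*y + 13; vanishes at y ∈ {-1}. (2, -1): f_x = -8 ≠ 0.
  x = 3: f_y(3, y) = 3*y**2 + 14*y - 3; no integer root y with |y| ≤ 4.
  x = 4: f_y(4, y) = 3*y**2 + 12*y - 23; no integer root y with |y| ≤ 4.
Only singular point on the grid: (0, -3).
Classify: substitute x = 0 + u, y = -3 + v and expand: f = u**3 - 2*u**2*v - u*v**2 + v**3 + v**2.
No constant or linear terms (consistent with a singular point). Quadratic part: v**2. Cubic part: u**3 - 2*u**2*v - u*v**2 + v**3.
The quadratic part v**2 is a perfect square, so there is a single (double) tangent line v = 0, i.e. y = -3. Restricting the cubic part to that line (v = 0) leaves u**3 ≠ 0, so f is not divisible by v and the branch is v² ≈ -u**3 to lowest order — this is a cusp.
Classification: cusp.


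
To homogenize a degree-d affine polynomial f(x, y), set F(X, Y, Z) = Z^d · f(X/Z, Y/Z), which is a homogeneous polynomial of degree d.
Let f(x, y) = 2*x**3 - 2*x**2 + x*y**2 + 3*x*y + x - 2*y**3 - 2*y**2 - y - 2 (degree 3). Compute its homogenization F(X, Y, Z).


F(X, Y, Z) = 2*X**3 - 2*X**2*Z + X*Y**2 + 3*X*Y*Z + X*Z**2 - 2*Y**3 - 2*Y**2*Z - Y*Z**2 - 2*Z**3

deg(f) = 3.
Substitute x = X/Z, y = Y/Z into f, then multiply by Z^3.
  monomial 2·x^3·y^0 ↦ 2·X^3·Y^0·Z^0.
  monomial -2·x^2·y^0 ↦ -2·X^2·Y^0·Z^1.
  monomial 1·x^1·y^2 ↦ 1·X^1·Y^2·Z^0.
  monomial 3·x^1·y^1 ↦ 3·X^1·Y^1·Z^1.
  monomial 1·x^1·y^0 ↦ 1·X^1·Y^0·Z^2.
  monomial -2·x^0·y^3 ↦ -2·X^0·Y^3·Z^0.
  monomial -2·x^0·y^2 ↦ -2·X^0·Y^2·Z^1.
  monomial -1·x^0·y^1 ↦ -1·X^0·Y^1·Z^2.
  monomial -2·x^0·y^0 ↦ -2·X^0·Y^0·Z^3.
Collecting: F(X, Y, Z) = 2*X**3 - 2*X**2*Z + X*Y**2 + 3*X*Y*Z + X*Z**2 - 2*Y**3 - 2*Y**2*Z - Y*Z**2 - 2*Z**3.


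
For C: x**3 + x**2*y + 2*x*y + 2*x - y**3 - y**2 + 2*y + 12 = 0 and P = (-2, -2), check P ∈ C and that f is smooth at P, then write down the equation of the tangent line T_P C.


Tangent line at P: 18*x - 6*y + 24 = 0.

Step 1: f(-2, -2) = 0, so P lies on C.
Step 2: partial derivatives
  f_x(x, y) = 3*x**2 + 2*x*y + 2*y + 2, f_y(x, y) = x**2 + 2*x - 3*y**2 - 2*y + 2.
  f_x(P) = 18, f_y(P) = -6 (gradient nonzero, so P is smooth).
Step 3: tangent line at P: 18·(x − -2) + -6·(y − -2) = 0.
Expanding: 18*x - 6*y + 24 = 0.


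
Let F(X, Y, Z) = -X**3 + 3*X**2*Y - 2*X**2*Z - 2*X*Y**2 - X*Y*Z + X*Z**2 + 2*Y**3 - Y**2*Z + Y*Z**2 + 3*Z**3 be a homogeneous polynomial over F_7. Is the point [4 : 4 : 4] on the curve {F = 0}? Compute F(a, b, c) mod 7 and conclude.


F(4,4,4) ≡ 3 (mod 7); P is NOT on the curve.

Evaluate F(4, 4, 4) term-by-term (mod 7).
  -X**3 ↦ -1·64·1·1 = -64
  3*X**2*Y ↦ 3·16·4·1 = 192
  -2*X**2*Z ↦ -2·16·1·4 = -128
  -2*X*Y**2 ↦ -2·4·16·1 = -128
  -X*Y*Z ↦ -1·4·4·4 = -64
  X*Z**2 ↦ 1·4·1·16 = 64
  2*Y**3 ↦ 2·1·64·1 = 128
  -Y**2*Z ↦ -1·1·16·4 = -64
  Y*Z**2 ↦ 1·1·4·16 = 64
  3*Z**3 ↦ 3·1·1·64 = 192
Sum: F(4, 4, 4) = (-64) + (192) + (-128) + (-128) + (-64) + (64) + (128) + (-64) + (64) + (192) = 192.
Reducing mod 7: 192 ≡ 3 (mod 7).
Since F(a, b, c) ≡ 3 ≠ 0 (mod 7), P does NOT lie on the curve.


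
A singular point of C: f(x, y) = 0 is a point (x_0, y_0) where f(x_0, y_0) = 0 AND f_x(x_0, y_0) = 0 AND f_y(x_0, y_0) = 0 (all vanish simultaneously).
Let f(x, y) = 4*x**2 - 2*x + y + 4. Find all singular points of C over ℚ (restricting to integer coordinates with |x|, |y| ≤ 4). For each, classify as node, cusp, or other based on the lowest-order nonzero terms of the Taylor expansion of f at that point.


No singular points in the scanned grid; C is smooth there.

Compute partial derivatives:
  f_x = 8*x - 2.
  f_y = 1.
f_y = 1 is a nonzero constant, so f_y never vanishes: no point (x, y) can satisfy f = f_x = f_y = 0. In particular no (x, y) ∈ {−4, ..., 4}² is singular; the curve is smooth.


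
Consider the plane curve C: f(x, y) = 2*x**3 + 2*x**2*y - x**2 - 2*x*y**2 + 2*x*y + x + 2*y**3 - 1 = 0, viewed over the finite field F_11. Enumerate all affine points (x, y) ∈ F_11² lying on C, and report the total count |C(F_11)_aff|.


Affine F_11-points: {(0, 8), (1, 6), (3, 6), (4, 4), (7, 6), (8, 3)}; count = 6.

For each of the 121 pairs (x, y) ∈ F_11², evaluate f(x, y) mod 11. Record the zeros.
  x = 0: [0↦10, 1↦1, 2↦4, 3↦9, 4↦6, 5↦7, 6↦2, 7↦3, 8↦0, 9↦5, 10↦8]  zeros at y ∈ {8}
  x = 1: [0↦1, 1↦5, 2↦6, 3↦5, 4↦3, 5↦1, 6↦0, 7↦1, 8↦5, 9↦2, 10↦4]  zeros at y ∈ {6}
  x = 2: [0↦2, 1↦1, 2↦4, 3↦1, 4↦4, 5↦3, 6↦10, 7↦4, 8↦8, 9↦1, 10↦6]  zeros at y ∈ ∅
  x = 3: [0↦3, 1↦1, 2↦10, 3↦9, 4↦10, 5↦3, 6↦0, 7↦2, 8↦10, 9↦3, 10↦4]  zeros at y ∈ {6}
  x = 4: [0↦5, 1↦6, 2↦3, 3↦8, 4↦0, 5↦2, 6↦4, 7↦7, 8↦1, 9↦9, 10↦10]  zeros at y ∈ {4}
  x = 5: [0↦9, 1↦6, 2↦6, 3↦10, 4↦8, 5↦1, 6↦1, 7↦9, 8↦4, 9↦9, 10↦3]  zeros at y ∈ ∅
  x = 6: [0↦5, 1↦2, 2↦9, 3↦5, 4↦2, 5↦1, 6↦3, 7↦9, 8↦9, 9↦4, 10↦6]  zeros at y ∈ ∅
  x = 7: [0↦5, 1↦6, 2↦2, 3↦5, 4↦5, 5↦3, 6↦0, 7↦8, 8↦6, 9↦6, 10↦9]  zeros at y ∈ {6}
  x = 8: [0↦10, 1↦8, 2↦8, 3↦0, 4↦7, 5↦8, 6↦4, 7↦7, 8↦7, 9↦5, 10↦2]  zeros at y ∈ {3}
  x = 9: [0↦10, 1↦9, 2↦6, 3↦2, 4↦9, 5↦6, 6↦5, 7↦7, 8↦2, 9↦2, 10↦8]  zeros at y ∈ ∅
  x = 10: [0↦6, 1↦10, 2↦8, 3↦1, 4↦1, 5↦9, 6↦4, 7↦9, 8↦3, 9↦9, 10↦6]  zeros at y ∈ ∅
Collecting zeros: affine points = {(0, 8), (1, 6), (3, 6), (4, 4), (7, 6), (8, 3)}.
Total count |C(F_11)_aff| = 6.


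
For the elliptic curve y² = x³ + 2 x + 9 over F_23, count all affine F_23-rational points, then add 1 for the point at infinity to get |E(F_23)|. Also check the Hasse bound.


Affine points = {(0, 3), (0, 20), (1, 9), (1, 14), (4, 9), (4, 14), (5, 11), (5, 12), (8, 10), (8, 13), (12, 6), (12, 17), (13, 1), (13, 22), (18, 9), (18, 14), (19, 11), (19, 12), (22, 11), (22, 12)}; affine count = 20; |E(F_23)| = 21.

Discriminant check: Δ ∝ 4a³ + 27b² = 4·2³ + 27·9² = 4·8 + 27·81 ≡ 11 (mod 23). Nonzero ⇒ E is nonsingular.
For each x ∈ F_23, compute rhs = x³ + 2·x + 9 mod 23, then count y ∈ F_23 with y² ≡ rhs.
  x = 0: rhs = 9, matching y values: 3, 20 (2 points).
  x = 1: rhs = 12, matching y values: 9, 14 (2 points).
  x = 2: rhs = 21, matching y values: none (0 points).
  x = 3: rhs = 19, matching y values: none (0 points).
  x = 4: rhs = 12, matching y values: 9, 14 (2 points).
  x = 5: rhs = 6, matching y values: 11, 12 (2 points).
  x = 6: rhs = 7, matching y values: none (0 points).
  x = 7: rhs = 21, matching y values: none (0 points).
  x = 8: rhs = 8, matching y values: 10, 13 (2 points).
  x = 9: rhs = 20, matching y values: none (0 points).
  x = 10: rhs = 17, matching y values: none (0 points).
  x = 11: rhs = 5, matching y values: none (0 points).
  x = 12: rhs = 13, matching y values: 6, 17 (2 points).
  x = 13: rhs = 1, matching y values: 1, 22 (2 points).
  x = 14: rhs = 21, matching y values: none (0 points).
  x = 15: rhs = 10, matching y values: none (0 points).
  x = 16: rhs = 20, matching y values: none (0 points).
  x = 17: rhs = 11, matching y values: none (0 points).
  x = 18: rhs = 12, matching y values: 9, 14 (2 points).
  x = 19: rhs = 6, matching y values: 11, 12 (2 points).
  x = 20: rhs = 22, matching y values: none (0 points).
  x = 21: rhs = 20, matching y values: none (0 points).
  x = 22: rhs = 6, matching y values: 11, 12 (2 points).
Total affine count: 20.
Full point count |E(F_23)| = 20 + 1 = 21.
Hasse bound: |21 − (23+1)| = |-3| = 3 ≤ 2√23 ≈ 9.5917 ✓.


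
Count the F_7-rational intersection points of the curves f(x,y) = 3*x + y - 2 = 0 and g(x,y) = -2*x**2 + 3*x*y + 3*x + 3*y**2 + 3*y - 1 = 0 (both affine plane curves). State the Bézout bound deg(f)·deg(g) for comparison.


Common zeros: ∅; count = 0; Bézout bound = 2.

deg(f) = 1, deg(g) = 2, so Bézout bound = 2.
Scan x ∈ F_7. For each x, list the y ∈ F_7 with f(x, y) ≡ 0 and those with g(x, y) ≡ 0 (mod 7); the common zeros in that column are the intersection.
  x = 0: f ≡ 0 at y ∈ {2}; g ≡ 0 at y ∈ {3}; common: ∅.
  x = 1: f ≡ 0 at y ∈ {6}; g ≡ 0 at y ∈ {0, 5}; common: ∅.
  x = 2: f ≡ 0 at y ∈ {3}; g ≡ 0 at y ∈ ∅; common: ∅.
  x = 3: f ≡ 0 at y ∈ {0}; g ≡ 0 at y ∈ ∅; common: ∅.
  x = 4: f ≡ 0 at y ∈ {4}; g ≡ 0 at y ∈ {0, 2}; common: ∅.
  x = 5: f ≡ 0 at y ∈ {1}; g ≡ 0 at y ∈ {4}; common: ∅.
  x = 6: f ≡ 0 at y ∈ {5}; g ≡ 0 at y ∈ {3, 4}; common: ∅.
Collecting: common zeros = ∅, so the count is 0.
Comparison with the Bézout bound: 0 ≤ 2 = deg(f)·deg(g), as expected for curves with no common component (the affine F_7-count falls short of the bound because intersections may lie at infinity, over extension fields, or carry multiplicity).


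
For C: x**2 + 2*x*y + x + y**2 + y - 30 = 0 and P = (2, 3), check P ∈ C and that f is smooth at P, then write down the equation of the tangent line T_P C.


Tangent line at P: 11*x + 11*y - 55 = 0.

Step 1: f(2, 3) = 0, so P lies on C.
Step 2: partial derivatives
  f_x(x, y) = 2*x + 2*y + 1, f_y(x, y) = 2*x + 2*y + 1.
  f_x(P) = 11, f_y(P) = 11 (gradient nonzero, so P is smooth).
Step 3: tangent line at P: 11·(x − 2) + 11·(y − 3) = 0.
Expanding: 11*x + 11*y - 55 = 0.


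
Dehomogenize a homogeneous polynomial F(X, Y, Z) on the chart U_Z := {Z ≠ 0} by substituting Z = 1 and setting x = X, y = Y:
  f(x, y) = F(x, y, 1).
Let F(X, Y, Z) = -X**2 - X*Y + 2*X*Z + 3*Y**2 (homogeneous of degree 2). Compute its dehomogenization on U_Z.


f(x, y) = -x**2 - x*y + 2*x + 3*y**2

On U_Z we set Z = 1. Each monomial c·X^i·Y^j·Z^k in F becomes c·x^i·y^j·1^k = c·x^i·y^j.
Substituting Z = 1: F(X, Y, 1) = -x**2 - x*y + 2*x + 3*y**2.
Note: deg(f) ≤ deg(F) = 2; strict inequality happens when F is divisible by Z (lost terms).


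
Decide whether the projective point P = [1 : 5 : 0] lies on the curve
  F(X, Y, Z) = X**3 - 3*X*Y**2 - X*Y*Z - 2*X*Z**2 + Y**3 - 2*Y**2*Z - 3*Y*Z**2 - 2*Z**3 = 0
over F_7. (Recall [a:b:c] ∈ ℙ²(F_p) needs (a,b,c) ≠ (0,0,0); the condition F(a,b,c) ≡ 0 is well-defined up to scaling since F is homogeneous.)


F(1,5,0) ≡ 2 (mod 7); P is NOT on the curve.

Evaluate F(1, 5, 0) term-by-term (mod 7).
  X**3 ↦ 1·1·1·1 = 1
  -3*X*Y**2 ↦ -3·1·25·1 = -75
  -X*Y*Z ↦ -1·1·5·0 = 0
  -2*X*Z**2 ↦ -2·1·1·0 = 0
  Y**3 ↦ 1·1·125·1 = 125
  -2*Y**2*Z ↦ -2·1·25·0 = 0
  -3*Y*Z**2 ↦ -3·1·5·0 = 0
  -2*Z**3 ↦ -2·1·1·0 = 0
Sum: F(1, 5, 0) = (1) + (-75) + (0) + (0) + (125) + (0) + (0) + (0) = 51.
Reducing mod 7: 51 ≡ 2 (mod 7).
Since F(a, b, c) ≡ 2 ≠ 0 (mod 7), P does NOT lie on the curve.


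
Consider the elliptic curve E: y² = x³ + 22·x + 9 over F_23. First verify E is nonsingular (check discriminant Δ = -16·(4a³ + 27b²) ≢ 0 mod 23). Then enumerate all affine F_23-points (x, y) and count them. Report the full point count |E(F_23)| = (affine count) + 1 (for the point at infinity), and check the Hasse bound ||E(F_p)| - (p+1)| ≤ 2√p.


Affine points = {(0, 3), (0, 20), (1, 3), (1, 20), (4, 0), (6, 9), (6, 14), (7, 0), (9, 4), (9, 19), (11, 8), (11, 15), (12, 0), (13, 10), (13, 13), (14, 5), (14, 18), (16, 8), (16, 15), (17, 11), (17, 12), (18, 2), (18, 21), (19, 8), (19, 15), (20, 10), (20, 13), (21, 7), (21, 16), (22, 3), (22, 20)}; affine count = 31; |E(F_23)| = 32.

Discriminant check: Δ ∝ 4a³ + 27b² = 4·22³ + 27·9² = 4·10648 + 27·81 ≡ 21 (mod 23). Nonzero ⇒ E is nonsingular.
For each x ∈ F_23, compute rhs = x³ + 22·x + 9 mod 23, then count y ∈ F_23 with y² ≡ rhs.
  x = 0: rhs = 9, matching y values: 3, 20 (2 points).
  x = 1: rhs = 9, matching y values: 3, 20 (2 points).
  x = 2: rhs = 15, matching y values: none (0 points).
  x = 3: rhs = 10, matching y values: none (0 points).
  x = 4: rhs = 0, matching y values: 0 (1 points).
  x = 5: rhs = 14, matching y values: none (0 points).
  x = 6: rhs = 12, matching y values: 9, 14 (2 points).
  x = 7: rhs = 0, matching y values: 0 (1 points).
  x = 8: rhs = 7, matching y values: none (0 points).
  x = 9: rhs = 16, matching y values: 4, 19 (2 points).
  x = 10: rhs = 10, matching y values: none (0 points).
  x = 11: rhs = 18, matching y values: 8, 15 (2 points).
  x = 12: rhs = 0, matching y values: 0 (1 points).
  x = 13: rhs = 8, matching y values: 10, 13 (2 points).
  x = 14: rhs = 2, matching y values: 5, 18 (2 points).
  x = 15: rhs = 11, matching y values: none (0 points).
  x = 16: rhs = 18, matching y values: 8, 15 (2 points).
  x = 17: rhs = 6, matching y values: 11, 12 (2 points).
  x = 18: rhs = 4, matching y values: 2, 21 (2 points).
  x = 19: rhs = 18, matching y values: 8, 15 (2 points).
  x = 20: rhs = 8, matching y values: 10, 13 (2 points).
  x = 21: rhs = 3, matching y values: 7, 16 (2 points).
  x = 22: rhs = 9, matching y values: 3, 20 (2 points).
Total affine count: 31.
Full point count |E(F_23)| = 31 + 1 = 32.
Hasse bound: |32 − (23+1)| = |8| = 8 ≤ 2√23 ≈ 9.5917 ✓.


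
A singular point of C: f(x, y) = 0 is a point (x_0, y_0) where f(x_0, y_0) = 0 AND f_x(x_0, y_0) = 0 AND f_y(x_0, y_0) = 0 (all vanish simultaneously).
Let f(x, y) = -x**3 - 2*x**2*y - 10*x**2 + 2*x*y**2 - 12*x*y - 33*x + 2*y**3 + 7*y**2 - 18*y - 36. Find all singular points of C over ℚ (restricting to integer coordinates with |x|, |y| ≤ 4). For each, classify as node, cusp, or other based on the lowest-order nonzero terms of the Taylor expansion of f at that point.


Singular points: {(-3, 0)}; classification: node.

Compute partial derivatives:
  f_x = -3*x**2 - 4*x*y - 20*x + 2*y**2 - 12*y - 33.
  f_y = -2*x**2 + 4*x*y - 12*x + 6*y**2 + 14*y - 18.
Scan x_0 ∈ {−4, ..., 4}. For each x_0, f_y(x_0, y) is a polynomial in y; find its integer roots y ∈ {−4, ..., 4}, then test f_x and f at those candidates.
  x = -4: f_y(-4, y) = 6*y**2 - 2*y - 2; no integer root y with |y| ≤ 4.
  x = -3: f_y(-3, y) = 6*y**2 + 2*y; vanishes at y ∈ {0}. (-3, 0): f_x = 0, f = 0 — SINGULAR.
  x = -2: f_y(-2, y) = 6*y**2 + 6*y - 2; no integer root y with |y| ≤ 4.
  x = -1: f_y(-1, y) = 6*y**2 + 10*y - 8; no integer root y with |y| ≤ 4.
  x = 0: f_y(0, y) = 6*y**2 + 14*y - 18; no integer root y with |y| ≤ 4.
  x = 1: f_y(1, y) = 6*y**2 + 18*y - 32; no integer root y with |y| ≤ 4.
  x = 2: f_y(2, y) = 6*y**2 + 22*y - 50; no integer root y with |y| ≤ 4.
  x = 3: f_y(3, y) = 6*y**2 + 26*y - 72; no integer root y with |y| ≤ 4.
  x = 4: f_y(4, y) = 6*y**2 + 30*y - 98; no integer root y with |y| ≤ 4.
Only singular point on the grid: (-3, 0).
Classify: substitute x = -3 + u, y = 0 + v and expand: f = -u**3 - 2*u**2*v - u**2 + 2*u*v**2 + 2*v**3 + v**2.
No constant or linear terms (consistent with a singular point). Quadratic part: -u**2 + v**2. Cubic part: -u**3 - 2*u**2*v + 2*u*v**2 + 2*v**3.
The quadratic part v**2 - u**2 = (v − u)(v + u) splits into two distinct linear factors, so there are two distinct tangent lines y − 0 = ±(x − -3) — this is a node (ordinary double point).
Classification: node.


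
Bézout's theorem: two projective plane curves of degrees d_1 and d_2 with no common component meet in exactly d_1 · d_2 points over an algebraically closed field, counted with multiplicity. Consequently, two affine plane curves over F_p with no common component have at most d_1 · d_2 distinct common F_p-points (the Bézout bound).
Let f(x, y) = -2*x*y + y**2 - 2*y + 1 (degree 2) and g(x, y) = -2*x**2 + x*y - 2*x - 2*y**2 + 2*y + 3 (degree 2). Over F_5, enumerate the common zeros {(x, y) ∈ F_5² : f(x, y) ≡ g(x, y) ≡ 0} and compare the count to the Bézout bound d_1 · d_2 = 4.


Common zeros: ∅; count = 0; Bézout bound = 4.

deg(f) = 2, deg(g) = 2, so Bézout bound = 4.
Scan x ∈ F_5. For each x, list the y ∈ F_5 with f(x, y) ≡ 0 and those with g(x, y) ≡ 0 (mod 5); the common zeros in that column are the intersection.
  x = 0: f ≡ 0 at y ∈ {1}; g ≡ 0 at y ∈ ∅; common: ∅.
  x = 1: f ≡ 0 at y ∈ ∅; g ≡ 0 at y ∈ {1, 3}; common: ∅.
  x = 2: f ≡ 0 at y ∈ ∅; g ≡ 0 at y ∈ {3, 4}; common: ∅.
  x = 3: f ≡ 0 at y ∈ {4}; g ≡ 0 at y ∈ ∅; common: ∅.
  x = 4: f ≡ 0 at y ∈ {2, 3}; g ≡ 0 at y ∈ {4}; common: ∅.
Collecting: common zeros = ∅, so the count is 0.
Comparison with the Bézout bound: 0 ≤ 4 = deg(f)·deg(g), as expected for curves with no common component (the affine F_5-count falls short of the bound because intersections may lie at infinity, over extension fields, or carry multiplicity).


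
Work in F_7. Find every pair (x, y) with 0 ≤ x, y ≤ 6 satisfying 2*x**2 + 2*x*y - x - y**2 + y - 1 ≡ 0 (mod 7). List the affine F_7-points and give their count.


Affine F_7-points: {(0, 3), (0, 5), (1, 0), (1, 3), (3, 0), (4, 1), (6, 1), (6, 5)}; count = 8.

For each of the 49 pairs (x, y) ∈ F_7², evaluate f(x, y) mod 7. Record the zeros.
  x = 0: [0↦6, 1↦6, 2↦4, 3↦0, 4↦1, 5↦0, 6↦4]  zeros at y ∈ {3, 5}
  x = 1: [0↦0, 1↦2, 2↦2, 3↦0, 4↦3, 5↦4, 6↦3]  zeros at y ∈ {0, 3}
  x = 2: [0↦5, 1↦2, 2↦4, 3↦4, 4↦2, 5↦5, 6↦6]  zeros at y ∈ ∅
  x = 3: [0↦0, 1↦6, 2↦3, 3↦5, 4↦5, 5↦3, 6↦6]  zeros at y ∈ {0}
  x = 4: [0↦6, 1↦0, 2↦6, 3↦3, 4↦5, 5↦5, 6↦3]  zeros at y ∈ {1}
  x = 5: [0↦2, 1↦5, 2↦6, 3↦5, 4↦2, 5↦4, 6↦4]  zeros at y ∈ ∅
  x = 6: [0↦2, 1↦0, 2↦3, 3↦4, 4↦3, 5↦0, 6↦2]  zeros at y ∈ {1, 5}
Collecting zeros: affine points = {(0, 3), (0, 5), (1, 0), (1, 3), (3, 0), (4, 1), (6, 1), (6, 5)}.
Total count |C(F_7)_aff| = 8.


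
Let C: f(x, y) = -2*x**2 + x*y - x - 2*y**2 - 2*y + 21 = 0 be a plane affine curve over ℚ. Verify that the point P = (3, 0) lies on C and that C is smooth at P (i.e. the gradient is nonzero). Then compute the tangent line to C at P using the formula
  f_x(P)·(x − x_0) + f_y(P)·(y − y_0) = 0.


Tangent line at P: -13*x + y + 39 = 0.

Step 1: f(3, 0) = 0, so P lies on C.
Step 2: partial derivatives
  f_x(x, y) = -4*x + y - 1, f_y(x, y) = x - 4*y - 2.
  f_x(P) = -13, f_y(P) = 1 (gradient nonzero, so P is smooth).
Step 3: tangent line at P: -13·(x − 3) + 1·(y − 0) = 0.
Expanding: -13*x + y + 39 = 0.


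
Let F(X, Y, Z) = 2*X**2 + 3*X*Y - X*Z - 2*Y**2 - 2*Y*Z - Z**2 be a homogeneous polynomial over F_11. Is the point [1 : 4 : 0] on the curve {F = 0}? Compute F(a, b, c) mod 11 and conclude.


F(1,4,0) ≡ 4 (mod 11); P is NOT on the curve.

Evaluate F(1, 4, 0) term-by-term (mod 11).
  2*X**2 ↦ 2·1·1·1 = 2
  3*X*Y ↦ 3·1·4·1 = 12
  -X*Z ↦ -1·1·1·0 = 0
  -2*Y**2 ↦ -2·1·16·1 = -32
  -2*Y*Z ↦ -2·1·4·0 = 0
  -Z**2 ↦ -1·1·1·0 = 0
Sum: F(1, 4, 0) = (2) + (12) + (0) + (-32) + (0) + (0) = -18.
Reducing mod 11: -18 ≡ 4 (mod 11).
Since F(a, b, c) ≡ 4 ≠ 0 (mod 11), P does NOT lie on the curve.


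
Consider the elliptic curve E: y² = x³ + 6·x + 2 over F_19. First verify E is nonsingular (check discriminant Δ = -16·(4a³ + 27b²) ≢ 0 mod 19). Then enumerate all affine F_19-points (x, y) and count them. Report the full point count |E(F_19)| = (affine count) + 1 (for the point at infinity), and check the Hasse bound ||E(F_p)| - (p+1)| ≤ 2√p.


Affine points = {(1, 3), (1, 16), (3, 3), (3, 16), (5, 9), (5, 10), (6, 8), (6, 11), (7, 8), (7, 11), (8, 7), (8, 12), (9, 5), (9, 14), (10, 6), (10, 13), (12, 4), (12, 15), (13, 4), (13, 15), (15, 3), (15, 16), (17, 1), (17, 18)}; affine count = 24; |E(F_19)| = 25.

Discriminant check: Δ ∝ 4a³ + 27b² = 4·6³ + 27·2² = 4·216 + 27·4 ≡ 3 (mod 19). Nonzero ⇒ E is nonsingular.
For each x ∈ F_19, compute rhs = x³ + 6·x + 2 mod 19, then count y ∈ F_19 with y² ≡ rhs.
  x = 0: rhs = 2, matching y values: none (0 points).
  x = 1: rhs = 9, matching y values: 3, 16 (2 points).
  x = 2: rhs = 3, matching y values: none (0 points).
  x = 3: rhs = 9, matching y values: 3, 16 (2 points).
  x = 4: rhs = 14, matching y values: none (0 points).
  x = 5: rhs = 5, matching y values: 9, 10 (2 points).
  x = 6: rhs = 7, matching y values: 8, 11 (2 points).
  x = 7: rhs = 7, matching y values: 8, 11 (2 points).
  x = 8: rhs = 11, matching y values: 7, 12 (2 points).
  x = 9: rhs = 6, matching y values: 5, 14 (2 points).
  x = 10: rhs = 17, matching y values: 6, 13 (2 points).
  x = 11: rhs = 12, matching y values: none (0 points).
  x = 12: rhs = 16, matching y values: 4, 15 (2 points).
  x = 13: rhs = 16, matching y values: 4, 15 (2 points).
  x = 14: rhs = 18, matching y values: none (0 points).
  x = 15: rhs = 9, matching y values: 3, 16 (2 points).
  x = 16: rhs = 14, matching y values: none (0 points).
  x = 17: rhs = 1, matching y values: 1, 18 (2 points).
  x = 18: rhs = 14, matching y values: none (0 points).
Total affine count: 24.
Full point count |E(F_19)| = 24 + 1 = 25.
Hasse bound: |25 − (19+1)| = |5| = 5 ≤ 2√19 ≈ 8.7178 ✓.


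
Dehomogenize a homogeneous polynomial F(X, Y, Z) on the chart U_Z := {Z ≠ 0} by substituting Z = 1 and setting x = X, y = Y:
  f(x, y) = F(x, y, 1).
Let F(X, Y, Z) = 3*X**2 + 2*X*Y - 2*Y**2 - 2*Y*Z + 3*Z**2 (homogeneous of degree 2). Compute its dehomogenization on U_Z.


f(x, y) = 3*x**2 + 2*x*y - 2*y**2 - 2*y + 3

On U_Z we set Z = 1. Each monomial c·X^i·Y^j·Z^k in F becomes c·x^i·y^j·1^k = c·x^i·y^j.
Substituting Z = 1: F(X, Y, 1) = 3*x**2 + 2*x*y - 2*y**2 - 2*y + 3.
Note: deg(f) ≤ deg(F) = 2; strict inequality happens when F is divisible by Z (lost terms).


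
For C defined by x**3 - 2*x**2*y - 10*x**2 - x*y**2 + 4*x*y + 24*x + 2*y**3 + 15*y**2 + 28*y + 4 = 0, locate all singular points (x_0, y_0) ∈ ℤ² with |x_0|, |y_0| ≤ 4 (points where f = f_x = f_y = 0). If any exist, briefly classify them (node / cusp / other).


Singular points: {(2, -2)}; classification: cusp.

Compute partial derivatives:
  f_x = 3*x**2 - 4*x*y - 20*x - y**2 + 4*y + 24.
  f_y = -2*x**2 - 2*x*y + 4*x + 6*y**2 + 30*y + 28.
Scan x_0 ∈ {−4, ..., 4}. For each x_0, f_y(x_0, y) is a polynomial in y; find its integer roots y ∈ {−4, ..., 4}, then test f_x and f at those candidates.
  x = -4: f_y(-4, y) = 6*y**2 + 38*y - 20; no integer root y with |y| ≤ 4.
  x = -3: f_y(-3, y) = 6*y**2 + 36*y - 2; no integer root y with |y| ≤ 4.
  x = -2: f_y(-2, y) = 6*y**2 + 34*y + 12; no integer root y with |y| ≤ 4.
  x = -1: f_y(-1, y) = 6*y**2 + 32*y + 22; no integer root y with |y| ≤ 4.
  x = 0: f_y(0, y) = 6*y**2 + 30*y + 28; no integer root y with |y| ≤ 4.
  x = 1: f_y(1, y) = 6*y**2 + 28*y + 30; vanishes at y ∈ {-3}. (1, -3): f_x = -2 ≠ 0.
  x = 2: f_y(2, y) = 6*y**2 + 26*y + 28; vanishes at y ∈ {-2}. (2, -2): f_x = 0, f = 0 — SINGULAR.
  x = 3: f_y(3, y) = 6*y**2 + 24*y + 22; no integer root y with |y| ≤ 4.
  x = 4: f_y(4, y) = 6*y**2 + 22*y + 12; vanishes at y ∈ {-3}. (4, -3): f_x = 19 ≠ 0.
Only singular point on the grid: (2, -2).
Classify: substitute x = 2 + u, y = -2 + v and expand: f = u**3 - 2*u**2*v - u*v**2 + 2*v**3 + v**2.
No constant or linear terms (consistent with a singular point). Quadratic part: v**2. Cubic part: u**3 - 2*u**2*v - u*v**2 + 2*v**3.
The quadratic part v**2 is a perfect square, so there is a single (double) tangent line v = 0, i.e. y = -2. Restricting the cubic part to that line (v = 0) leaves u**3 ≠ 0, so f is not divisible by v and the branch is v² ≈ -u**3 to lowest order — this is a cusp.
Classification: cusp.


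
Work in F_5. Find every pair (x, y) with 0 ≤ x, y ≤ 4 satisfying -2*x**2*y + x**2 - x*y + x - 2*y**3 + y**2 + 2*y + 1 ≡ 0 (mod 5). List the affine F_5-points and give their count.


Affine F_5-points: {(1, 3), (3, 4)}; count = 2.

For each of the 25 pairs (x, y) ∈ F_5², evaluate f(x, y) mod 5. Record the zeros.
  x = 0: [0↦1, 1↦2, 2↦3, 3↦2, 4↦2]  zeros at y ∈ ∅
  x = 1: [0↦3, 1↦1, 2↦4, 3↦0, 4↦2]  zeros at y ∈ {3}
  x = 2: [0↦2, 1↦3, 2↦4, 3↦3, 4↦3]  zeros at y ∈ ∅
  x = 3: [0↦3, 1↦3, 2↦3, 3↦1, 4↦0]  zeros at y ∈ {4}
  x = 4: [0↦1, 1↦1, 2↦1, 3↦4, 4↦3]  zeros at y ∈ ∅
Collecting zeros: affine points = {(1, 3), (3, 4)}.
Total count |C(F_5)_aff| = 2.


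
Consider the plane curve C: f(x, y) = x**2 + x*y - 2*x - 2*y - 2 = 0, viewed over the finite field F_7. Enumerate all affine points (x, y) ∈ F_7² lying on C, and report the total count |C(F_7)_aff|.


Affine F_7-points: {(0, 6), (1, 4), (3, 6), (4, 4), (5, 5), (6, 5)}; count = 6.

For each of the 49 pairs (x, y) ∈ F_7², evaluate f(x, y) mod 7. Record the zeros.
  x = 0: [0↦5, 1↦3, 2↦1, 3↦6, 4↦4, 5↦2, 6↦0]  zeros at y ∈ {6}
  x = 1: [0↦4, 1↦3, 2↦2, 3↦1, 4↦0, 5↦6, 6↦5]  zeros at y ∈ {4}
  x = 2: [0↦5, 1↦5, 2↦5, 3↦5, 4↦5, 5↦5, 6↦5]  zeros at y ∈ ∅
  x = 3: [0↦1, 1↦2, 2↦3, 3↦4, 4↦5, 5↦6, 6↦0]  zeros at y ∈ {6}
  x = 4: [0↦6, 1↦1, 2↦3, 3↦5, 4↦0, 5↦2, 6↦4]  zeros at y ∈ {4}
  x = 5: [0↦6, 1↦2, 2↦5, 3↦1, 4↦4, 5↦0, 6↦3]  zeros at y ∈ {5}
  x = 6: [0↦1, 1↦5, 2↦2, 3↦6, 4↦3, 5↦0, 6↦4]  zeros at y ∈ {5}
Collecting zeros: affine points = {(0, 6), (1, 4), (3, 6), (4, 4), (5, 5), (6, 5)}.
Total count |C(F_7)_aff| = 6.


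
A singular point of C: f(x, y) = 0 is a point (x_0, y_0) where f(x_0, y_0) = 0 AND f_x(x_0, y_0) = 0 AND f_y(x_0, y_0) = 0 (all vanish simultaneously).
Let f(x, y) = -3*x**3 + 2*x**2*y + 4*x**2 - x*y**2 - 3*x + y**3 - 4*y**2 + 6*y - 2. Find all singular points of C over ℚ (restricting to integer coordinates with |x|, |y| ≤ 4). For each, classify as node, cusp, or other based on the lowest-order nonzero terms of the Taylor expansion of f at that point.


Singular points: {(1, 2)}; classification: node.

Compute partial derivatives:
  f_x = -9*x**2 + 4*x*y + 8*x - y**2 - 3.
  f_y = 2*x**2 - 2*x*y + 3*y**2 - 8*y + 6.
Scan x_0 ∈ {−4, ..., 4}. For each x_0, f_y(x_0, y) is a polynomial in y; find its integer roots y ∈ {−4, ..., 4}, then test f_x and f at those candidates.
  x = -4: f_y(-4, y) = 3*y**2 + 38; no integer root y with |y| ≤ 4.
  x = -3: f_y(-3, y) = 3*y**2 - 2*y + 24; no integer root y with |y| ≤ 4.
  x = -2: f_y(-2, y) = 3*y**2 - 4*y + 14; no integer root y with |y| ≤ 4.
  x = -1: f_y(-1, y) = 3*y**2 - 6*y + 8; no integer root y with |y| ≤ 4.
  x = 0: f_y(0, y) = 3*y**2 - 8*y + 6; no integer root y with |y| ≤ 4.
  x = 1: f_y(1, y) = 3*y**2 - 10*y + 8; vanishes at y ∈ {2}. (1, 2): f_x = 0, f = 0 — SINGULAR.
  x = 2: f_y(2, y) = 3*y**2 - 12*y + 14; no integer root y with |y| ≤ 4.
  x = 3: f_y(3, y) = 3*y**2 - 14*y + 24; no integer root y with |y| ≤ 4.
  x = 4: f_y(4, y) = 3*y**2 - 16*y + 38; no integer root y with |y| ≤ 4.
Only singular point on the grid: (1, 2).
Classify: substitute x = 1 + u, y = 2 + v and expand: f = -3*u**3 + 2*u**2*v - u**2 - u*v**2 + v**3 + v**2.
No constant or linear terms (consistent with a singular point). Quadratic part: -u**2 + v**2. Cubic part: -3*u**3 + 2*u**2*v - u*v**2 + v**3.
The quadratic part v**2 - u**2 = (v − u)(v + u) splits into two distinct linear factors, so there are two distinct tangent lines y − 2 = ±(x − 1) — this is a node (ordinary double point).
Classification: node.


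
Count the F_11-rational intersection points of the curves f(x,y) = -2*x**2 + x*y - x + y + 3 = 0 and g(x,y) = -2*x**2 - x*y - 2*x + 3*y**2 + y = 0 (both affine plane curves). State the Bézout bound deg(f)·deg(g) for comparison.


Common zeros: ∅; count = 0; Bézout bound = 4.

deg(f) = 2, deg(g) = 2, so Bézout bound = 4.
Scan x ∈ F_11. For each x, list the y ∈ F_11 with f(x, y) ≡ 0 and those with g(x, y) ≡ 0 (mod 11); the common zeros in that column are the intersection.
  x = 0: f ≡ 0 at y ∈ {8}; g ≡ 0 at y ∈ {0, 7}; common: ∅.
  x = 1: f ≡ 0 at y ∈ {0}; g ≡ 0 at y ∈ {4, 7}; common: ∅.
  x = 2: f ≡ 0 at y ∈ {6}; g ≡ 0 at y ∈ ∅; common: ∅.
  x = 3: f ≡ 0 at y ∈ {10}; g ≡ 0 at y ∈ ∅; common: ∅.
  x = 4: f ≡ 0 at y ∈ {0}; g ≡ 0 at y ∈ {3, 9}; common: ∅.
  x = 5: f ≡ 0 at y ∈ {5}; g ≡ 0 at y ∈ ∅; common: ∅.
  x = 6: f ≡ 0 at y ∈ {6}; g ≡ 0 at y ∈ ∅; common: ∅.
  x = 7: f ≡ 0 at y ∈ {10}; g ≡ 0 at y ∈ {4, 9}; common: ∅.
  x = 8: f ≡ 0 at y ∈ {5}; g ≡ 0 at y ∈ ∅; common: ∅.
  x = 9: f ≡ 0 at y ∈ {8}; g ≡ 0 at y ∈ ∅; common: ∅.
  x = 10: f ≡ 0 at y ∈ ∅; g ≡ 0 at y ∈ {0, 3}; common: ∅.
Collecting: common zeros = ∅, so the count is 0.
Comparison with the Bézout bound: 0 ≤ 4 = deg(f)·deg(g), as expected for curves with no common component (the affine F_11-count falls short of the bound because intersections may lie at infinity, over extension fields, or carry multiplicity).


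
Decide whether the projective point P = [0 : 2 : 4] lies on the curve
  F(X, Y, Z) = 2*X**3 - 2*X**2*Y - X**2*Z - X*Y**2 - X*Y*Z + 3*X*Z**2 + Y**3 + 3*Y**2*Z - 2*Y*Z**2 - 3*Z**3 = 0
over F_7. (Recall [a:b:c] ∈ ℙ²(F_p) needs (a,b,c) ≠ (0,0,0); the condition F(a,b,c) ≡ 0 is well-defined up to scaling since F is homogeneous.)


F(0,2,4) ≡ 3 (mod 7); P is NOT on the curve.

Evaluate F(0, 2, 4) term-by-term (mod 7).
  2*X**3 ↦ 2·0·1·1 = 0
  -2*X**2*Y ↦ -2·0·2·1 = 0
  -X**2*Z ↦ -1·0·1·4 = 0
  -X*Y**2 ↦ -1·0·4·1 = 0
  -X*Y*Z ↦ -1·0·2·4 = 0
  3*X*Z**2 ↦ 3·0·1·16 = 0
  Y**3 ↦ 1·1·8·1 = 8
  3*Y**2*Z ↦ 3·1·4·4 = 48
  -2*Y*Z**2 ↦ -2·1·2·16 = -64
  -3*Z**3 ↦ -3·1·1·64 = -192
Sum: F(0, 2, 4) = (0) + (0) + (0) + (0) + (0) + (0) + (8) + (48) + (-64) + (-192) = -200.
Reducing mod 7: -200 ≡ 3 (mod 7).
Since F(a, b, c) ≡ 3 ≠ 0 (mod 7), P does NOT lie on the curve.


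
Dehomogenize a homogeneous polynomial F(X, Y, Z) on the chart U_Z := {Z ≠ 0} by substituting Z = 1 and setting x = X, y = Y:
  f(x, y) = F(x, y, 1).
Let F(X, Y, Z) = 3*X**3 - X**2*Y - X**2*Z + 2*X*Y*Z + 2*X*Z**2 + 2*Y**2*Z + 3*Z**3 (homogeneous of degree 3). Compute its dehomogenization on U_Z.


f(x, y) = 3*x**3 - x**2*y - x**2 + 2*x*y + 2*x + 2*y**2 + 3

On U_Z we set Z = 1. Each monomial c·X^i·Y^j·Z^k in F becomes c·x^i·y^j·1^k = c·x^i·y^j.
Substituting Z = 1: F(X, Y, 1) = 3*x**3 - x**2*y - x**2 + 2*x*y + 2*x + 2*y**2 + 3.
Note: deg(f) ≤ deg(F) = 3; strict inequality happens when F is divisible by Z (lost terms).


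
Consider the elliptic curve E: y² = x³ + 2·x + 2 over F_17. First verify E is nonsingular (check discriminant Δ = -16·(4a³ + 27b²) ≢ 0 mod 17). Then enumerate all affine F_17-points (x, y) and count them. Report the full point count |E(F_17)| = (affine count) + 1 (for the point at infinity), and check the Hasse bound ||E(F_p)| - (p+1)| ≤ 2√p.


Affine points = {(0, 6), (0, 11), (3, 1), (3, 16), (5, 1), (5, 16), (6, 3), (6, 14), (7, 6), (7, 11), (9, 1), (9, 16), (10, 6), (10, 11), (13, 7), (13, 10), (16, 4), (16, 13)}; affine count = 18; |E(F_17)| = 19.

Discriminant check: Δ ∝ 4a³ + 27b² = 4·2³ + 27·2² = 4·8 + 27·4 ≡ 4 (mod 17). Nonzero ⇒ E is nonsingular.
For each x ∈ F_17, compute rhs = x³ + 2·x + 2 mod 17, then count y ∈ F_17 with y² ≡ rhs.
  x = 0: rhs = 2, matching y values: 6, 11 (2 points).
  x = 1: rhs = 5, matching y values: none (0 points).
  x = 2: rhs = 14, matching y values: none (0 points).
  x = 3: rhs = 1, matching y values: 1, 16 (2 points).
  x = 4: rhs = 6, matching y values: none (0 points).
  x = 5: rhs = 1, matching y values: 1, 16 (2 points).
  x = 6: rhs = 9, matching y values: 3, 14 (2 points).
  x = 7: rhs = 2, matching y values: 6, 11 (2 points).
  x = 8: rhs = 3, matching y values: none (0 points).
  x = 9: rhs = 1, matching y values: 1, 16 (2 points).
  x = 10: rhs = 2, matching y values: 6, 11 (2 points).
  x = 11: rhs = 12, matching y values: none (0 points).
  x = 12: rhs = 3, matching y values: none (0 points).
  x = 13: rhs = 15, matching y values: 7, 10 (2 points).
  x = 14: rhs = 3, matching y values: none (0 points).
  x = 15: rhs = 7, matching y values: none (0 points).
  x = 16: rhs = 16, matching y values: 4, 13 (2 points).
Total affine count: 18.
Full point count |E(F_17)| = 18 + 1 = 19.
Hasse bound: |19 − (17+1)| = |1| = 1 ≤ 2√17 ≈ 8.2462 ✓.


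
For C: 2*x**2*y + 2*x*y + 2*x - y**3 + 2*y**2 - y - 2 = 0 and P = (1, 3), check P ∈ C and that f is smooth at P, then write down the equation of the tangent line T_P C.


Tangent line at P: 20*x - 12*y + 16 = 0.

Step 1: f(1, 3) = 0, so P lies on C.
Step 2: partial derivatives
  f_x(x, y) = 4*x*y + 2*y + 2, f_y(x, y) = 2*x**2 + 2*x - 3*y**2 + 4*y - 1.
  f_x(P) = 20, f_y(P) = -12 (gradient nonzero, so P is smooth).
Step 3: tangent line at P: 20·(x − 1) + -12·(y − 3) = 0.
Expanding: 20*x - 12*y + 16 = 0.


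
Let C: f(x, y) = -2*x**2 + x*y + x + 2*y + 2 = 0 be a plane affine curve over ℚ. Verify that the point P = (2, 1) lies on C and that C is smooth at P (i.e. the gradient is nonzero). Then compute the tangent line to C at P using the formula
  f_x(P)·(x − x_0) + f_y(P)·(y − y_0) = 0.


Tangent line at P: -6*x + 4*y + 8 = 0.

Step 1: f(2, 1) = 0, so P lies on C.
Step 2: partial derivatives
  f_x(x, y) = -4*x + y + 1, f_y(x, y) = x + 2.
  f_x(P) = -6, f_y(P) = 4 (gradient nonzero, so P is smooth).
Step 3: tangent line at P: -6·(x − 2) + 4·(y − 1) = 0.
Expanding: -6*x + 4*y + 8 = 0.


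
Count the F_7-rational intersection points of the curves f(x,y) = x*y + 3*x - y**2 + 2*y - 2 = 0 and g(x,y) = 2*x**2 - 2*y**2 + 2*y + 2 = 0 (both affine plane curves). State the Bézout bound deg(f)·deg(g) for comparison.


Common zeros: {(6, 2), (6, 6)}; count = 2; Bézout bound = 4.

deg(f) = 2, deg(g) = 2, so Bézout bound = 4.
Scan x ∈ F_7. For each x, list the y ∈ F_7 with f(x, y) ≡ 0 and those with g(x, y) ≡ 0 (mod 7); the common zeros in that column are the intersection.
  x = 0: f ≡ 0 at y ∈ ∅; g ≡ 0 at y ∈ ∅; common: ∅.
  x = 1: f ≡ 0 at y ∈ ∅; g ≡ 0 at y ∈ {2, 6}; common: ∅.
  x = 2: f ≡ 0 at y ∈ {1, 3}; g ≡ 0 at y ∈ {4}; common: ∅.
  x = 3: f ≡ 0 at y ∈ {0, 5}; g ≡ 0 at y ∈ ∅; common: ∅.
  x = 4: f ≡ 0 at y ∈ ∅; g ≡ 0 at y ∈ ∅; common: ∅.
  x = 5: f ≡ 0 at y ∈ ∅; g ≡ 0 at y ∈ {4}; common: ∅.
  x = 6: f ≡ 0 at y ∈ {2, 6}; g ≡ 0 at y ∈ {2, 6}; common: {2, 6}.
Collecting: common zeros = {(6, 2), (6, 6)}, so the count is 2.
Comparison with the Bézout bound: 2 ≤ 4 = deg(f)·deg(g), as expected for curves with no common component (the affine F_7-count falls short of the bound because intersections may lie at infinity, over extension fields, or carry multiplicity).


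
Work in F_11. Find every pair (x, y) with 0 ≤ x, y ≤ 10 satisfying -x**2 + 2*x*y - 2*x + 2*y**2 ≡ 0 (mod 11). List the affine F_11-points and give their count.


Affine F_11-points: {(0, 0), (2, 3), (2, 6), (4, 2), (4, 5), (6, 8), (8, 6), (8, 8), (9, 0), (9, 2)}; count = 10.

For each of the 121 pairs (x, y) ∈ F_11², evaluate f(x, y) mod 11. Record the zeros.
  x = 0: [0↦0, 1↦2, 2↦8, 3↦7, 4↦10, 5↦6, 6↦6, 7↦10, 8↦7, 9↦8, 10↦2]  zeros at y ∈ {0}
  x = 1: [0↦8, 1↦1, 2↦9, 3↦10, 4↦4, 5↦2, 6↦4, 7↦10, 8↦9, 9↦1, 10↦8]  zeros at y ∈ ∅
  x = 2: [0↦3, 1↦9, 2↦8, 3↦0, 4↦7, 5↦7, 6↦0, 7↦8, 8↦9, 9↦3, 10↦1]  zeros at y ∈ {3, 6}
  x = 3: [0↦7, 1↦4, 2↦5, 3↦10, 4↦8, 5↦10, 6↦5, 7↦4, 8↦7, 9↦3, 10↦3]  zeros at y ∈ ∅
  x = 4: [0↦9, 1↦8, 2↦0, 3↦7, 4↦7, 5↦0, 6↦8, 7↦9, 8↦3, 9↦1, 10↦3]  zeros at y ∈ {2, 5}
  x = 5: [0↦9, 1↦10, 2↦4, 3↦2, 4↦4, 5↦10, 6↦9, 7↦1, 8↦8, 9↦8, 10↦1]  zeros at y ∈ ∅
  x = 6: [0↦7, 1↦10, 2↦6, 3↦6, 4↦10, 5↦7, 6↦8, 7↦2, 8↦0, 9↦2, 10↦8]  zeros at y ∈ {8}
  x = 7: [0↦3, 1↦8, 2↦6, 3↦8, 4↦3, 5↦2, 6↦5, 7↦1, 8↦1, 9↦5, 10↦2]  zeros at y ∈ ∅
  x = 8: [0↦8, 1↦4, 2↦4, 3↦8, 4↦5, 5↦6, 6↦0, 7↦9, 8↦0, 9↦6, 10↦5]  zeros at y ∈ {6, 8}
  x = 9: [0↦0, 1↦9, 2↦0, 3↦6, 4↦5, 5↦8, 6↦4, 7↦4, 8↦8, 9↦5, 10↦6]  zeros at y ∈ {0, 2}
  x = 10: [0↦1, 1↦1, 2↦5, 3↦2, 4↦3, 5↦8, 6↦6, 7↦8, 8↦3, 9↦2, 10↦5]  zeros at y ∈ ∅
Collecting zeros: affine points = {(0, 0), (2, 3), (2, 6), (4, 2), (4, 5), (6, 8), (8, 6), (8, 8), (9, 0), (9, 2)}.
Total count |C(F_11)_aff| = 10.


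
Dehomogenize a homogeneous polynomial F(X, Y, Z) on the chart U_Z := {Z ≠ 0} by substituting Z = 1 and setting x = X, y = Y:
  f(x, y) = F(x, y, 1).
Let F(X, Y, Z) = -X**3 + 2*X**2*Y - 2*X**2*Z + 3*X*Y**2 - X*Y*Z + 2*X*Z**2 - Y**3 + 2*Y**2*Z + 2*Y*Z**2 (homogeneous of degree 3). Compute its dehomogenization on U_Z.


f(x, y) = -x**3 + 2*x**2*y - 2*x**2 + 3*x*y**2 - x*y + 2*x - y**3 + 2*y**2 + 2*y

On U_Z we set Z = 1. Each monomial c·X^i·Y^j·Z^k in F becomes c·x^i·y^j·1^k = c·x^i·y^j.
Substituting Z = 1: F(X, Y, 1) = -x**3 + 2*x**2*y - 2*x**2 + 3*x*y**2 - x*y + 2*x - y**3 + 2*y**2 + 2*y.
Note: deg(f) ≤ deg(F) = 3; strict inequality happens when F is divisible by Z (lost terms).


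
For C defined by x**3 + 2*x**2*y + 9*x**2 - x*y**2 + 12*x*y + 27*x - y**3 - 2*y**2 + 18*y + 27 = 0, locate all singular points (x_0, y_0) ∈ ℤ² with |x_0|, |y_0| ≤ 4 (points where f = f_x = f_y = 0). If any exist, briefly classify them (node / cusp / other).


Singular points: {(-3, 0)}; classification: cusp.

Compute partial derivatives:
  f_x = 3*x**2 + 4*x*y + 18*x - y**2 + 12*y + 27.
  f_y = 2*x**2 - 2*x*y + 12*x - 3*y**2 - 4*y + 18.
Scan x_0 ∈ {−4, ..., 4}. For each x_0, f_y(x_0, y) is a polynomial in y; find its integer roots y ∈ {−4, ..., 4}, then test f_x and f at those candidates.
  x = -4: f_y(-4, y) = -3*y**2 + 4*y + 2; no integer root y with |y| ≤ 4.
  x = -3: f_y(-3, y) = -3*y**2 + 2*y; vanishes at y ∈ {0}. (-3, 0): f_x = 0, f = 0 — SINGULAR.
  x = -2: f_y(-2, y) = 2 - 3*y**2; no integer root y with |y| ≤ 4.
  x = -1: f_y(-1, y) = -3*y**2 - 2*y + 8; vanishes at y ∈ {-2}. (-1, -2): f_x = -8 ≠ 0.
  x = 0: f_y(0, y) = -3*y**2 - 4*y + 18; no integer root y with |y| ≤ 4.
  x = 1: f_y(1, y) = -3*y**2 - 6*y + 32; no integer root y with |y| ≤ 4.
  x = 2: f_y(2, y) = -3*y**2 - 8*y + 50; no integer root y with |y| ≤ 4.
  x = 3: f_y(3, y) = -3*y**2 - 10*y + 72; no integer root y with |y| ≤ 4.
  x = 4: f_y(4, y) = -3*y**2 - 12*y + 98; no integer root y with |y| ≤ 4.
Only singular point on the grid: (-3, 0).
Classify: substitute x = -3 + u, y = 0 + v and expand: f = u**3 + 2*u**2*v - u*v**2 - v**3 + v**2.
No constant or linear terms (consistent with a singular point). Quadratic part: v**2. Cubic part: u**3 + 2*u**2*v - u*v**2 - v**3.
The quadratic part v**2 is a perfect square, so there is a single (double) tangent line v = 0, i.e. y = 0. Restricting the cubic part to that line (v = 0) leaves u**3 ≠ 0, so f is not divisible by v and the branch is v² ≈ -u**3 to lowest order — this is a cusp.
Classification: cusp.
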